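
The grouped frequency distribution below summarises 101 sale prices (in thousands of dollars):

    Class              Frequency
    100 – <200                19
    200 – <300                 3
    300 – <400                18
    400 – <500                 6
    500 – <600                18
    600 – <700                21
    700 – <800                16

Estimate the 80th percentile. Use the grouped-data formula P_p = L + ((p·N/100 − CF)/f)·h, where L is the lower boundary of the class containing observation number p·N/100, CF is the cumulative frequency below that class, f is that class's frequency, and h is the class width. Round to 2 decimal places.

N = 101; target position k = 80/100 · 101 = 80.8.
Cumulative frequencies: 19, 22, 40, 46, 64, 85, 101.
Observation 80.8 falls in the class 600 – <700.
L = 600, CF = 64, f = 21, h = 100.
P80 = 600 + ((80.8 − 64)/21)·100 = 600 + 80 = 680.

680.00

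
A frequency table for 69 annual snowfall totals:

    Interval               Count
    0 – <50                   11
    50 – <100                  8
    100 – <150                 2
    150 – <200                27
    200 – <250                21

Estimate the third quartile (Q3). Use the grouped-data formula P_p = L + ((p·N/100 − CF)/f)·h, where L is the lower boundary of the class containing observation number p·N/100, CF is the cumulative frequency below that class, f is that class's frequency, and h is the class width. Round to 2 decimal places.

208.93

N = 69; target position k = 75/100 · 69 = 51.75.
Cumulative frequencies: 11, 19, 21, 48, 69.
Observation 51.75 falls in the class 200 – <250.
L = 200, CF = 48, f = 21, h = 50.
P75 = 200 + ((51.75 − 48)/21)·50 = 200 + 8.92857 = 208.929.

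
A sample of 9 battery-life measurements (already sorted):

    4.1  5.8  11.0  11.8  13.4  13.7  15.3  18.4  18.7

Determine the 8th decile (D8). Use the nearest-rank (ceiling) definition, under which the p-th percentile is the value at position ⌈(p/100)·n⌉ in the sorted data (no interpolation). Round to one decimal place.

n = 9.
Position = ⌈80/100 · 9⌉ = ⌈7.2⌉ = 8.
The value at rank 8 is 18.4.

18.4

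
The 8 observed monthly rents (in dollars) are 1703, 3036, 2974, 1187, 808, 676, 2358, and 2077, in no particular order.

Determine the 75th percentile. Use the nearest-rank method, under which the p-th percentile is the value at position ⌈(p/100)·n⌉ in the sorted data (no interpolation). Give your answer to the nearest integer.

2358

Sorted: 676, 808, 1187, 1703, 2077, 2358, 2974, 3036.
n = 8.
Position = ⌈75/100 · 8⌉ = ⌈6⌉ = 6.
The value at rank 6 is 2358.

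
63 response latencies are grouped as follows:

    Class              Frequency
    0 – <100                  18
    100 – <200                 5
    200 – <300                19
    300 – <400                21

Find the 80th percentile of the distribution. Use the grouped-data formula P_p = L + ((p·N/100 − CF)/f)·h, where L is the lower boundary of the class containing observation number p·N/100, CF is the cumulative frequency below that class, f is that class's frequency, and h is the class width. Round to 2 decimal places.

N = 63; target position k = 80/100 · 63 = 50.4.
Cumulative frequencies: 18, 23, 42, 63.
Observation 50.4 falls in the class 300 – <400.
L = 300, CF = 42, f = 21, h = 100.
P80 = 300 + ((50.4 − 42)/21)·100 = 300 + 40 = 340.

340.00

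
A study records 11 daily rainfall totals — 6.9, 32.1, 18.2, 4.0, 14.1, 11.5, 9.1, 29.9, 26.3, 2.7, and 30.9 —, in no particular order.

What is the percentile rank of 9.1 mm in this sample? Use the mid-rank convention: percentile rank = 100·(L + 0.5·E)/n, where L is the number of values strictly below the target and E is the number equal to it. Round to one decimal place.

Sorted: 2.7, 4.0, 6.9, 9.1, 11.5, 14.1, 18.2, 26.3, 29.9, 30.9, 32.1.
Count below 9.1: L = 3; count equal: E = 1; n = 11.
Percentile rank = 100·(3 + 0.5·1)/11 = 100·3.5/11 = 31.82.

31.8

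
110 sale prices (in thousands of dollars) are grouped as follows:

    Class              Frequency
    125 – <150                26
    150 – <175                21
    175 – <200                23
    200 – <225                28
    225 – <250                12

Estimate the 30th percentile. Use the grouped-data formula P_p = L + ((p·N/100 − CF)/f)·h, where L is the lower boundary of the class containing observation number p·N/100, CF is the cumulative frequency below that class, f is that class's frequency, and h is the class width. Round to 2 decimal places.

N = 110; target position k = 30/100 · 110 = 33.
Cumulative frequencies: 26, 47, 70, 98, 110.
Observation 33 falls in the class 150 – <175.
L = 150, CF = 26, f = 21, h = 25.
P30 = 150 + ((33 − 26)/21)·25 = 150 + 8.33333 = 158.333.

158.33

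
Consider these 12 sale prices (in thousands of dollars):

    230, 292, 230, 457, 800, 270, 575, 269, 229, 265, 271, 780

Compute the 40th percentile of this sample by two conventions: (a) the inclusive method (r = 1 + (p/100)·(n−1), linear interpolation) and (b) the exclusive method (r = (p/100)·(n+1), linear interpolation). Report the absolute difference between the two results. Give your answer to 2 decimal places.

0.20

Sorted: 229, 230, 230, 265, 269, 270, 271, 292, 457, 575, 780, 800.
n = 12.
(a) r = 5.4; between ranks 5 (269) and 6 (270): 269.4.
(b) r = 5.2; between ranks 5 (269) and 6 (270): 269.2.
|269.4 − 269.2| = 0.2.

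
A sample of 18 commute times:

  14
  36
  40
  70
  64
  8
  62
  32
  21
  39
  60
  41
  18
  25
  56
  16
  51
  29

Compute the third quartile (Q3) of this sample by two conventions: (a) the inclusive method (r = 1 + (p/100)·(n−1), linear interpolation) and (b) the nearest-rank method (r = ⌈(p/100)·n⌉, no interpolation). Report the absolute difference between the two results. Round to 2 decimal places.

1.25

Sorted: 8, 14, 16, 18, 21, 25, 29, 32, 36, 39, 40, 41, 51, 56, 60, 62, 64, 70.
n = 18.
(a) r = 13.75; between ranks 13 (51) and 14 (56): 54.75.
(b) the nearest-rank method: rank 14 → 56.
|54.75 − 56| = 1.25.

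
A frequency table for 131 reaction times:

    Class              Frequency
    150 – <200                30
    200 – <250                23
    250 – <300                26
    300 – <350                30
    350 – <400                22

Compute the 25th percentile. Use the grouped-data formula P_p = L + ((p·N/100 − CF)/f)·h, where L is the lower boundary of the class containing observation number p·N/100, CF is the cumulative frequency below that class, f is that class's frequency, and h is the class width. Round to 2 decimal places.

N = 131; target position k = 25/100 · 131 = 32.75.
Cumulative frequencies: 30, 53, 79, 109, 131.
Observation 32.75 falls in the class 200 – <250.
L = 200, CF = 30, f = 23, h = 50.
P25 = 200 + ((32.75 − 30)/23)·50 = 200 + 5.97826 = 205.978.

205.98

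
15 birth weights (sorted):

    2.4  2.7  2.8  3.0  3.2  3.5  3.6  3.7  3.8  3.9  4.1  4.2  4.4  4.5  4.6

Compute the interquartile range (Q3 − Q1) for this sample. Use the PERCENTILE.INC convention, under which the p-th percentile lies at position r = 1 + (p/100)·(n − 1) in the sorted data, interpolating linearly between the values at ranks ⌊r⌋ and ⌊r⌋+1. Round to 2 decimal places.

1.05

n = 15.
P25: r = 4.5; ranks 4–5 are 3.0, 3.2; interpolating gives 3.1.
P75: r = 11.5; ranks 11–12 are 4.1, 4.2; interpolating gives 4.15.
Difference: 4.15 − 3.1 = 1.05.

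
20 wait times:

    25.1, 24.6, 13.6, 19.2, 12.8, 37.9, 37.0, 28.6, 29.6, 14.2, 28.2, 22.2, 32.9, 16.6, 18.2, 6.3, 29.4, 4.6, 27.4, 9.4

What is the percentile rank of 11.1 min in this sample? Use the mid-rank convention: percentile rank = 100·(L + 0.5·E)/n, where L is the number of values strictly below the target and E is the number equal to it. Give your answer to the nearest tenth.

Sorted: 4.6, 6.3, 9.4, 12.8, 13.6, 14.2, 16.6, 18.2, 19.2, 22.2, 24.6, 25.1, 27.4, 28.2, 28.6, 29.4, 29.6, 32.9, 37.0, 37.9.
Count below 11.1: L = 3; count equal: E = 0; n = 20.
Percentile rank = 100·(3 + 0.5·0)/20 = 100·3/20 = 15.

15.0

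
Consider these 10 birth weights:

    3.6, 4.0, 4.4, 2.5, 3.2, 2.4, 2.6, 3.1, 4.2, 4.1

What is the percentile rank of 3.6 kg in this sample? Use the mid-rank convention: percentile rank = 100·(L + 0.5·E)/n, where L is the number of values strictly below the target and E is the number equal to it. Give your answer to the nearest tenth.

55.0

Sorted: 2.4, 2.5, 2.6, 3.1, 3.2, 3.6, 4.0, 4.1, 4.2, 4.4.
Count below 3.6: L = 5; count equal: E = 1; n = 10.
Percentile rank = 100·(5 + 0.5·1)/10 = 100·5.5/10 = 55.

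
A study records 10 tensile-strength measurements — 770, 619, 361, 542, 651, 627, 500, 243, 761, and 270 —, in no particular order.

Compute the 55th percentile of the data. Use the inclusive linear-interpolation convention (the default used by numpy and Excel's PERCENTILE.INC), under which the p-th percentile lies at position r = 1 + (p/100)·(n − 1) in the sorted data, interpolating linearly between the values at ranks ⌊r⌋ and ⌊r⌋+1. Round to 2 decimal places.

Sorted: 243, 270, 361, 500, 542, 619, 627, 651, 761, 770.
n = 10.
r = 1 + (55/100)·(10 − 1) = 1 + 4.95 = 5.95.
Rank 5 is 542 and rank 6 is 619.
Interpolate: 542 + 0.95·(619 − 542) = 542 + 0.95·77 = 615.15.

615.15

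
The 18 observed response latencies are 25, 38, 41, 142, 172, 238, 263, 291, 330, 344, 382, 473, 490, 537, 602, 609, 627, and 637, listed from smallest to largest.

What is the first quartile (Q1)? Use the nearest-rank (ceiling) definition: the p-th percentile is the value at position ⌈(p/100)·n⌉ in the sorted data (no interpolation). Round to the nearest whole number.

n = 18.
Position = ⌈25/100 · 18⌉ = ⌈4.5⌉ = 5.
The value at rank 5 is 172.

172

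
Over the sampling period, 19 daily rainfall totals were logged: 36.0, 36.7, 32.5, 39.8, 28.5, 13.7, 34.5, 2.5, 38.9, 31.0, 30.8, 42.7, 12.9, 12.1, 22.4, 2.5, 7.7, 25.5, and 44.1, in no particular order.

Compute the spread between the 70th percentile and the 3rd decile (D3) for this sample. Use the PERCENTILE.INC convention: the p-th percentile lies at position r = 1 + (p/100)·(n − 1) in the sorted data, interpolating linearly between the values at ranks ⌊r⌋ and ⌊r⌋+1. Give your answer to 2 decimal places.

Sorted: 2.5, 2.5, 7.7, 12.1, 12.9, 13.7, 22.4, 25.5, 28.5, 30.8, 31.0, 32.5, 34.5, 36.0, 36.7, 38.9, 39.8, 42.7, 44.1.
n = 19.
P30: r = 6.4; ranks 6–7 are 13.7, 22.4; interpolating gives 17.18.
P70: r = 13.6; ranks 13–14 are 34.5, 36.0; interpolating gives 35.4.
Difference: 35.4 − 17.18 = 18.22.

18.22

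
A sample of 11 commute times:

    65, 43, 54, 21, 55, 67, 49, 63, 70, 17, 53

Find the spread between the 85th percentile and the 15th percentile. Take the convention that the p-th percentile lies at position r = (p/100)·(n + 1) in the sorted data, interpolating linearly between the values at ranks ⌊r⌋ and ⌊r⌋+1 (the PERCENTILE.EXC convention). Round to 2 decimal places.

Sorted: 17, 21, 43, 49, 53, 54, 55, 63, 65, 67, 70.
n = 11.
P15: r = 1.8; ranks 1–2 are 17, 21; interpolating gives 20.2.
P85: r = 10.2; ranks 10–11 are 67, 70; interpolating gives 67.6.
Difference: 67.6 − 20.2 = 47.4.

47.40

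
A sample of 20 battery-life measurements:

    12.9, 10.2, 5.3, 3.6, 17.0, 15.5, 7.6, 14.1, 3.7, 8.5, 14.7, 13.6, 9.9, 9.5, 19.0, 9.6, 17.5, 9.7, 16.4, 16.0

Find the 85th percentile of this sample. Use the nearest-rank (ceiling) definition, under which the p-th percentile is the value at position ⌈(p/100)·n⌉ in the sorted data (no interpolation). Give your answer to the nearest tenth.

16.4

Sorted: 3.6, 3.7, 5.3, 7.6, 8.5, 9.5, 9.6, 9.7, 9.9, 10.2, 12.9, 13.6, 14.1, 14.7, 15.5, 16.0, 16.4, 17.0, 17.5, 19.0.
n = 20.
Position = ⌈85/100 · 20⌉ = ⌈17⌉ = 17.
The value at rank 17 is 16.4.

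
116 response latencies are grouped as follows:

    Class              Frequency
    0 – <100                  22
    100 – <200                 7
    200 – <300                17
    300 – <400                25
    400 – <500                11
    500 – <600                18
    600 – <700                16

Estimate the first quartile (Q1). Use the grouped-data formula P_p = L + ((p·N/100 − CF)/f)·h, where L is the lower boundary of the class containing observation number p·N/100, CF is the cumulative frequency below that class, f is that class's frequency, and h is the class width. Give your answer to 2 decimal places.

200.00

N = 116; target position k = 25/100 · 116 = 29.
Cumulative frequencies: 22, 29, 46, 71, 82, 100, 116.
Observation 29 falls in the class 100 – <200.
L = 100, CF = 22, f = 7, h = 100.
P25 = 100 + ((29 − 22)/7)·100 = 100 + 100 = 200.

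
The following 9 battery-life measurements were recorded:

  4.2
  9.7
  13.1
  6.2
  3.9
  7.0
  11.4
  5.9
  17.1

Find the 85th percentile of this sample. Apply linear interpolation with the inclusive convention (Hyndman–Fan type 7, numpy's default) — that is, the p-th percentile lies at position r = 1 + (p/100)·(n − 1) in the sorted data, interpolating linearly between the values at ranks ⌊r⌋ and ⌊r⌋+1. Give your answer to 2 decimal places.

12.76

Sorted: 3.9, 4.2, 5.9, 6.2, 7.0, 9.7, 11.4, 13.1, 17.1.
n = 9.
r = 1 + (85/100)·(9 − 1) = 1 + 6.8 = 7.8.
Rank 7 is 11.4 and rank 8 is 13.1.
Interpolate: 11.4 + 0.8·(13.1 − 11.4) = 11.4 + 0.8·1.7 = 12.76.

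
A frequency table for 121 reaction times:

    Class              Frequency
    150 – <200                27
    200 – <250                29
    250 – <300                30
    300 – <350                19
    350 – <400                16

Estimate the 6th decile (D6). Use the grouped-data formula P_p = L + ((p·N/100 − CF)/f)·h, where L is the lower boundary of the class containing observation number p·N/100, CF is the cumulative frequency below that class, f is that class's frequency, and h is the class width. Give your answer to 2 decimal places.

277.67

N = 121; target position k = 60/100 · 121 = 72.6.
Cumulative frequencies: 27, 56, 86, 105, 121.
Observation 72.6 falls in the class 250 – <300.
L = 250, CF = 56, f = 30, h = 50.
P60 = 250 + ((72.6 − 56)/30)·50 = 250 + 27.6667 = 277.667.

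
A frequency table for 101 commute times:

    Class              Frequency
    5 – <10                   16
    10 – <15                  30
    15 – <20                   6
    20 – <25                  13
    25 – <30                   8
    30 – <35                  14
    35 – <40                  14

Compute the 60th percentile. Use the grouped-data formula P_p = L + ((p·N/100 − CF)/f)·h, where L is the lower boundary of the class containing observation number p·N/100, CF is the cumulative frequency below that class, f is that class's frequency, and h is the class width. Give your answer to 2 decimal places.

23.31

N = 101; target position k = 60/100 · 101 = 60.6.
Cumulative frequencies: 16, 46, 52, 65, 73, 87, 101.
Observation 60.6 falls in the class 20 – <25.
L = 20, CF = 52, f = 13, h = 5.
P60 = 20 + ((60.6 − 52)/13)·5 = 20 + 3.30769 = 23.3077.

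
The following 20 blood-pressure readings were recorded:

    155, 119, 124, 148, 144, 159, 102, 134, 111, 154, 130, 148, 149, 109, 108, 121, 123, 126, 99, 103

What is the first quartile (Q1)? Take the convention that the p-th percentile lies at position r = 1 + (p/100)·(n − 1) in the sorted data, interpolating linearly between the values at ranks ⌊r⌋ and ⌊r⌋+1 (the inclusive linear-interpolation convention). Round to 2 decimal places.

Sorted: 99, 102, 103, 108, 109, 111, 119, 121, 123, 124, 126, 130, 134, 144, 148, 148, 149, 154, 155, 159.
n = 20.
r = 1 + (25/100)·(20 − 1) = 1 + 4.75 = 5.75.
Rank 5 is 109 and rank 6 is 111.
Interpolate: 109 + 0.75·(111 − 109) = 109 + 0.75·2 = 110.5.

110.50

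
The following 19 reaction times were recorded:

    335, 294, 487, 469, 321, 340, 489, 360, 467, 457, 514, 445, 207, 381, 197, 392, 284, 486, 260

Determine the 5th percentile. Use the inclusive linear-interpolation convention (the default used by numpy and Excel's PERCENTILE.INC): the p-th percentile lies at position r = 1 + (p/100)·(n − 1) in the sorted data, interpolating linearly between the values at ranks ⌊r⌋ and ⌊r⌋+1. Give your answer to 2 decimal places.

206.00

Sorted: 197, 207, 260, 284, 294, 321, 335, 340, 360, 381, 392, 445, 457, 467, 469, 486, 487, 489, 514.
n = 19.
r = 1 + (5/100)·(19 − 1) = 1 + 0.9 = 1.9.
Rank 1 is 197 and rank 2 is 207.
Interpolate: 197 + 0.9·(207 − 197) = 197 + 0.9·10 = 206.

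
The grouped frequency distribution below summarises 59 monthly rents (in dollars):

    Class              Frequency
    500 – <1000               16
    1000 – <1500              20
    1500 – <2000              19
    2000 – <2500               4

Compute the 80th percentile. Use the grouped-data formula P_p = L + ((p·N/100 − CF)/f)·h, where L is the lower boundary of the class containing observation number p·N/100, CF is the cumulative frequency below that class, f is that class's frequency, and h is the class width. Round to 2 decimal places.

N = 59; target position k = 80/100 · 59 = 47.2.
Cumulative frequencies: 16, 36, 55, 59.
Observation 47.2 falls in the class 1500 – <2000.
L = 1500, CF = 36, f = 19, h = 500.
P80 = 1500 + ((47.2 − 36)/19)·500 = 1500 + 294.737 = 1794.74.

1794.74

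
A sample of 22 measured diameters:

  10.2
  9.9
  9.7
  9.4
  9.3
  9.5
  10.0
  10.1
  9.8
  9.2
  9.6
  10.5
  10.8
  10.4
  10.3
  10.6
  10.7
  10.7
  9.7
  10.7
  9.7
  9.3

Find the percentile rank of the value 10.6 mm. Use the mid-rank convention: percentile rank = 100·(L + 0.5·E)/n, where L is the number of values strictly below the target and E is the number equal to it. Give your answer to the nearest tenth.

79.5

Sorted: 9.2, 9.3, 9.3, 9.4, 9.5, 9.6, 9.7, 9.7, 9.7, 9.8, 9.9, 10.0, 10.1, 10.2, 10.3, 10.4, 10.5, 10.6, 10.7, 10.7, 10.7, 10.8.
Count below 10.6: L = 17; count equal: E = 1; n = 22.
Percentile rank = 100·(17 + 0.5·1)/22 = 100·17.5/22 = 79.55.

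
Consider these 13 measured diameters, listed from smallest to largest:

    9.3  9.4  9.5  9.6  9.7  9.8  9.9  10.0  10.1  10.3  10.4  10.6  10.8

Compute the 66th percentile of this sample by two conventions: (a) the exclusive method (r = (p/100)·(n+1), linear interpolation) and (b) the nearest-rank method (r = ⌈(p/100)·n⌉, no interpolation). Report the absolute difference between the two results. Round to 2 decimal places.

0.05

n = 13.
(a) r = 9.24; between ranks 9 (10.1) and 10 (10.3): 10.148.
(b) the nearest-rank method: rank 9 → 10.1.
|10.148 − 10.1| = 0.048.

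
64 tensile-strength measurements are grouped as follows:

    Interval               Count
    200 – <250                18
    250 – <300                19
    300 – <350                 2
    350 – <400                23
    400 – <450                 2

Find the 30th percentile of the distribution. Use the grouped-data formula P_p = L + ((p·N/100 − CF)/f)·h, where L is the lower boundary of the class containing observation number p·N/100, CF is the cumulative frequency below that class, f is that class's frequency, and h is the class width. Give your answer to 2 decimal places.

N = 64; target position k = 30/100 · 64 = 19.2.
Cumulative frequencies: 18, 37, 39, 62, 64.
Observation 19.2 falls in the class 250 – <300.
L = 250, CF = 18, f = 19, h = 50.
P30 = 250 + ((19.2 − 18)/19)·50 = 250 + 3.15789 = 253.158.

253.16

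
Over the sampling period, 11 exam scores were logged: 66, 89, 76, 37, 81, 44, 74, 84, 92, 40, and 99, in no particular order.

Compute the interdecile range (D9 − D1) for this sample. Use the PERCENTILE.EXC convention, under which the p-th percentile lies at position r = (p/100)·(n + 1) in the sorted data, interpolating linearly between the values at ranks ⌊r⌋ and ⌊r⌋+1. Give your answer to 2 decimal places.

Sorted: 37, 40, 44, 66, 74, 76, 81, 84, 89, 92, 99.
n = 11.
P10: r = 1.2; ranks 1–2 are 37, 40; interpolating gives 37.6.
P90: r = 10.8; ranks 10–11 are 92, 99; interpolating gives 97.6.
Difference: 97.6 − 37.6 = 60.

60.00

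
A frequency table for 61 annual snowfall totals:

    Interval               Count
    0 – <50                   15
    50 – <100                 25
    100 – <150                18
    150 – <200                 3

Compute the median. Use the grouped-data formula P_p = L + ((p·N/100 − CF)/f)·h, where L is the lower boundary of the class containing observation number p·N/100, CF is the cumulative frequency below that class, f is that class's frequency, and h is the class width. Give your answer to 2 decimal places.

81.00

N = 61; target position k = 50/100 · 61 = 30.5.
Cumulative frequencies: 15, 40, 58, 61.
Observation 30.5 falls in the class 50 – <100.
L = 50, CF = 15, f = 25, h = 50.
P50 = 50 + ((30.5 − 15)/25)·50 = 50 + 31 = 81.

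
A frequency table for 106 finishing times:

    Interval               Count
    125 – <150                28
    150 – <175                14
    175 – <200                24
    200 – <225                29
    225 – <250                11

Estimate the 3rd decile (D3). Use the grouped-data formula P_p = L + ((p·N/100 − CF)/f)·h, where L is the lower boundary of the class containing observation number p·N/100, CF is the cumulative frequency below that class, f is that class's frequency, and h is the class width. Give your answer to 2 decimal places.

156.79

N = 106; target position k = 30/100 · 106 = 31.8.
Cumulative frequencies: 28, 42, 66, 95, 106.
Observation 31.8 falls in the class 150 – <175.
L = 150, CF = 28, f = 14, h = 25.
P30 = 150 + ((31.8 − 28)/14)·25 = 150 + 6.78571 = 156.786.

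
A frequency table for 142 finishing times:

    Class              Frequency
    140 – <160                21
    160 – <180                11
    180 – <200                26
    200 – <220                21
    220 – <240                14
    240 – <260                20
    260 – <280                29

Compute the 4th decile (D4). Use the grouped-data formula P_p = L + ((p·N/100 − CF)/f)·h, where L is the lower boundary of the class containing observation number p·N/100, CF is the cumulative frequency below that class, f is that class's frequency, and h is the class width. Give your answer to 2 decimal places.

199.08

N = 142; target position k = 40/100 · 142 = 56.8.
Cumulative frequencies: 21, 32, 58, 79, 93, 113, 142.
Observation 56.8 falls in the class 180 – <200.
L = 180, CF = 32, f = 26, h = 20.
P40 = 180 + ((56.8 − 32)/26)·20 = 180 + 19.0769 = 199.077.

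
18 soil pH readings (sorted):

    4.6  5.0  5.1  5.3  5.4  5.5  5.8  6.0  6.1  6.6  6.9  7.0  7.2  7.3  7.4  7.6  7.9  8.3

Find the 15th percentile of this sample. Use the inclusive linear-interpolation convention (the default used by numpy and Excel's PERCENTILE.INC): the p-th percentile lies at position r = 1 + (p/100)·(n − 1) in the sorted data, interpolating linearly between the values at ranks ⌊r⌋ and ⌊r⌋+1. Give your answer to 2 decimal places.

n = 18.
r = 1 + (15/100)·(18 − 1) = 1 + 2.55 = 3.55.
Rank 3 is 5.1 and rank 4 is 5.3.
Interpolate: 5.1 + 0.55·(5.3 − 5.1) = 5.1 + 0.55·0.2 = 5.21.

5.21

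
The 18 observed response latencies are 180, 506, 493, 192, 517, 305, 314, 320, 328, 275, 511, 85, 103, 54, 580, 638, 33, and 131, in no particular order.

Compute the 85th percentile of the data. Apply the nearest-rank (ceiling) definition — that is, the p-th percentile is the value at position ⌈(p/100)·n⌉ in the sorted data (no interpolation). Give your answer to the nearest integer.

Sorted: 33, 54, 85, 103, 131, 180, 192, 275, 305, 314, 320, 328, 493, 506, 511, 517, 580, 638.
n = 18.
Position = ⌈85/100 · 18⌉ = ⌈15.3⌉ = 16.
The value at rank 16 is 517.

517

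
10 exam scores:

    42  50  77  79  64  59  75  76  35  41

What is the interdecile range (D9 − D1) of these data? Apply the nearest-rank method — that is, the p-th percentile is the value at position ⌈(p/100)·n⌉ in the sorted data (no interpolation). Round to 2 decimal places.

42.00

Sorted: 35, 41, 42, 50, 59, 64, 75, 76, 77, 79.
n = 10.
P10: rank ⌈10/100·10⌉ = 1 → 35.
P90: rank ⌈90/100·10⌉ = 9 → 77.
Difference: 77 − 35 = 42.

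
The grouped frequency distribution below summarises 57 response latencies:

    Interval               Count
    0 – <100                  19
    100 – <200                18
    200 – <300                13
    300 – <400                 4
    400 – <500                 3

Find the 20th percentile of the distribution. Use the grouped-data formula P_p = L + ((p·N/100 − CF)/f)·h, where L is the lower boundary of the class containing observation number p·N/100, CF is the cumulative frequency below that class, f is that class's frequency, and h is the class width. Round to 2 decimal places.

60.00

N = 57; target position k = 20/100 · 57 = 11.4.
Cumulative frequencies: 19, 37, 50, 54, 57.
Observation 11.4 falls in the class 0 – <100.
L = 0, CF = 0, f = 19, h = 100.
P20 = 0 + ((11.4 − 0)/19)·100 = 0 + 60 = 60.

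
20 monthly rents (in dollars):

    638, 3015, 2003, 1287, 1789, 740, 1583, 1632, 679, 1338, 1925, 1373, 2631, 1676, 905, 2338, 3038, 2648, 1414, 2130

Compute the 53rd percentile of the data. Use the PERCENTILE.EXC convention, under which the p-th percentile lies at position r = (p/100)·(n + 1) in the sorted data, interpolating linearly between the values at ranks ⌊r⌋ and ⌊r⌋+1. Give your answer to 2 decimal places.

Sorted: 638, 679, 740, 905, 1287, 1338, 1373, 1414, 1583, 1632, 1676, 1789, 1925, 2003, 2130, 2338, 2631, 2648, 3015, 3038.
n = 20.
r = (53/100)·(20 + 1) = 11.13.
Rank 11 is 1676 and rank 12 is 1789.
Interpolate: 1676 + 0.13·(1789 − 1676) = 1676 + 0.13·113 = 1690.69.

1690.69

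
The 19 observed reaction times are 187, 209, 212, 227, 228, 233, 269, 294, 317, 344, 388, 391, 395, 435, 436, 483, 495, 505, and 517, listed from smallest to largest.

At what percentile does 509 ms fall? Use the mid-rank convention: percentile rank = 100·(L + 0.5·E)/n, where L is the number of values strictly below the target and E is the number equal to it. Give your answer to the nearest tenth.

94.7

Count below 509: L = 18; count equal: E = 0; n = 19.
Percentile rank = 100·(18 + 0.5·0)/19 = 100·18/19 = 94.74.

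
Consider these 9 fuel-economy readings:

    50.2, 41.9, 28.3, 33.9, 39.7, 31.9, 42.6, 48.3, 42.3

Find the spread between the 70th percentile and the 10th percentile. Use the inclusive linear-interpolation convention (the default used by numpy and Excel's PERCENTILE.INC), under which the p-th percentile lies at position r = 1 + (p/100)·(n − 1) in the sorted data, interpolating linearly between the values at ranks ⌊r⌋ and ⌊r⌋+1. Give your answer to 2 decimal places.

Sorted: 28.3, 31.9, 33.9, 39.7, 41.9, 42.3, 42.6, 48.3, 50.2.
n = 9.
P10: r = 1.8; ranks 1–2 are 28.3, 31.9; interpolating gives 31.18.
P70: r = 6.6; ranks 6–7 are 42.3, 42.6; interpolating gives 42.48.
Difference: 42.48 − 31.18 = 11.3.

11.30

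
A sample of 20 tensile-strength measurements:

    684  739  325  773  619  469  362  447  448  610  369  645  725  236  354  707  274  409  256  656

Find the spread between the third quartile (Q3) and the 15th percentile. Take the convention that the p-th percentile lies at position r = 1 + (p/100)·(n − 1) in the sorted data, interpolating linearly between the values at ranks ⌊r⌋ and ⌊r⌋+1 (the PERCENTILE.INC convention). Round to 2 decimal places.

345.65

Sorted: 236, 256, 274, 325, 354, 362, 369, 409, 447, 448, 469, 610, 619, 645, 656, 684, 707, 725, 739, 773.
n = 20.
P15: r = 3.85; ranks 3–4 are 274, 325; interpolating gives 317.35.
P75: r = 15.25; ranks 15–16 are 656, 684; interpolating gives 663.
Difference: 663 − 317.35 = 345.65.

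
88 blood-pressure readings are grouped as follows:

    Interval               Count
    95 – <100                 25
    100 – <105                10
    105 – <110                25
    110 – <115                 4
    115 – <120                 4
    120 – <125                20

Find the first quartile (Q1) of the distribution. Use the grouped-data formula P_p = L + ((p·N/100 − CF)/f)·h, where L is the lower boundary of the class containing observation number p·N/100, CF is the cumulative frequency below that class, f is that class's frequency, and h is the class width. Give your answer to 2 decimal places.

99.40

N = 88; target position k = 25/100 · 88 = 22.
Cumulative frequencies: 25, 35, 60, 64, 68, 88.
Observation 22 falls in the class 95 – <100.
L = 95, CF = 0, f = 25, h = 5.
P25 = 95 + ((22 − 0)/25)·5 = 95 + 4.4 = 99.4.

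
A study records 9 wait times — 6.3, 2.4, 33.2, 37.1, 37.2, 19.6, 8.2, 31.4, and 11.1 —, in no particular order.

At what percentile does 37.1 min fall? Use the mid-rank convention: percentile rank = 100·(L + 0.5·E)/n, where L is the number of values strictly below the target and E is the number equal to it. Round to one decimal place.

Sorted: 2.4, 6.3, 8.2, 11.1, 19.6, 31.4, 33.2, 37.1, 37.2.
Count below 37.1: L = 7; count equal: E = 1; n = 9.
Percentile rank = 100·(7 + 0.5·1)/9 = 100·7.5/9 = 83.33.

83.3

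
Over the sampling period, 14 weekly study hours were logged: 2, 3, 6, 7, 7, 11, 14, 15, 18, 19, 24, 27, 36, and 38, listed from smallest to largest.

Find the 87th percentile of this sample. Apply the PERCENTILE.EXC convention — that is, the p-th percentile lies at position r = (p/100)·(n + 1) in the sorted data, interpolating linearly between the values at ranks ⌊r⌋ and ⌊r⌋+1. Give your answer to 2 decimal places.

36.10

n = 14.
r = (87/100)·(14 + 1) = 13.05.
Rank 13 is 36 and rank 14 is 38.
Interpolate: 36 + 0.05·(38 − 36) = 36 + 0.05·2 = 36.1.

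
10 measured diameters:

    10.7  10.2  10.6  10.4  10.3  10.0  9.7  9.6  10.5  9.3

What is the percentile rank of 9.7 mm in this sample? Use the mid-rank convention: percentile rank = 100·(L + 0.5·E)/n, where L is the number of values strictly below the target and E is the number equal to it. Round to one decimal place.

Sorted: 9.3, 9.6, 9.7, 10.0, 10.2, 10.3, 10.4, 10.5, 10.6, 10.7.
Count below 9.7: L = 2; count equal: E = 1; n = 10.
Percentile rank = 100·(2 + 0.5·1)/10 = 100·2.5/10 = 25.

25.0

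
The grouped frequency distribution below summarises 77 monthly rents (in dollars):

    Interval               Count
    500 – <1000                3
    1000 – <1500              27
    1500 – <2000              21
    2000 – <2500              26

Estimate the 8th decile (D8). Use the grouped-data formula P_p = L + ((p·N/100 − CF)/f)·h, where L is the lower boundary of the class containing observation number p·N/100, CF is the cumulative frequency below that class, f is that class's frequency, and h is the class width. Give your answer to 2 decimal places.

2203.85

N = 77; target position k = 80/100 · 77 = 61.6.
Cumulative frequencies: 3, 30, 51, 77.
Observation 61.6 falls in the class 2000 – <2500.
L = 2000, CF = 51, f = 26, h = 500.
P80 = 2000 + ((61.6 − 51)/26)·500 = 2000 + 203.846 = 2203.85.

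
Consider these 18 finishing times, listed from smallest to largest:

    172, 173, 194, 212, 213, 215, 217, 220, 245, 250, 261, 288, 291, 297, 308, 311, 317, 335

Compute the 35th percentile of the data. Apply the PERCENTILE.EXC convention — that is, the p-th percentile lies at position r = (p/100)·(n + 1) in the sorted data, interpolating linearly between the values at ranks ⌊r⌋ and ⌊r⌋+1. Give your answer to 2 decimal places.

216.30

n = 18.
r = (35/100)·(18 + 1) = 6.65.
Rank 6 is 215 and rank 7 is 217.
Interpolate: 215 + 0.65·(217 − 215) = 215 + 0.65·2 = 216.3.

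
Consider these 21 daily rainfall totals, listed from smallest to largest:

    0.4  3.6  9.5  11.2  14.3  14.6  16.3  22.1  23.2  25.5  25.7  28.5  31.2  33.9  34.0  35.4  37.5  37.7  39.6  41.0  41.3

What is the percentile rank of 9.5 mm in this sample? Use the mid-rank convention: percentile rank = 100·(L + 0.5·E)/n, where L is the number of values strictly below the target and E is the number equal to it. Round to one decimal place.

11.9

Count below 9.5: L = 2; count equal: E = 1; n = 21.
Percentile rank = 100·(2 + 0.5·1)/21 = 100·2.5/21 = 11.9.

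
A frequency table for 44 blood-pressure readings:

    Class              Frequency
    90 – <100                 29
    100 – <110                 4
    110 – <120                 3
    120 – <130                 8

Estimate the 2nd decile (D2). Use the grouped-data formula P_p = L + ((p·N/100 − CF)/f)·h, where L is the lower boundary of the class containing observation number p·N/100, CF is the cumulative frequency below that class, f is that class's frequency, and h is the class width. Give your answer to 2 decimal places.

N = 44; target position k = 20/100 · 44 = 8.8.
Cumulative frequencies: 29, 33, 36, 44.
Observation 8.8 falls in the class 90 – <100.
L = 90, CF = 0, f = 29, h = 10.
P20 = 90 + ((8.8 − 0)/29)·10 = 90 + 3.03448 = 93.0345.

93.03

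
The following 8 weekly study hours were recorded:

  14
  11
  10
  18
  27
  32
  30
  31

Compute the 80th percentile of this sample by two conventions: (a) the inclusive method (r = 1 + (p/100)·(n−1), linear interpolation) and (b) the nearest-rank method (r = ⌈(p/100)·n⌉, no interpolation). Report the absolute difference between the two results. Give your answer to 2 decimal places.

Sorted: 10, 11, 14, 18, 27, 30, 31, 32.
n = 8.
(a) r = 6.6; between ranks 6 (30) and 7 (31): 30.6.
(b) the nearest-rank method: rank 7 → 31.
|30.6 − 31| = 0.4.

0.40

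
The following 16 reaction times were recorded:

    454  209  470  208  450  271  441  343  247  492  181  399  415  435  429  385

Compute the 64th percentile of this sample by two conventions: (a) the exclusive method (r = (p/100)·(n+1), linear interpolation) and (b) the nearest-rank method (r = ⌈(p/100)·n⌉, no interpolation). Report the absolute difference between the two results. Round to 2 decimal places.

0.72

Sorted: 181, 208, 209, 247, 271, 343, 385, 399, 415, 429, 435, 441, 450, 454, 470, 492.
n = 16.
(a) r = 10.88; between ranks 10 (429) and 11 (435): 434.28.
(b) the nearest-rank method: rank 11 → 435.
|434.28 − 435| = 0.72.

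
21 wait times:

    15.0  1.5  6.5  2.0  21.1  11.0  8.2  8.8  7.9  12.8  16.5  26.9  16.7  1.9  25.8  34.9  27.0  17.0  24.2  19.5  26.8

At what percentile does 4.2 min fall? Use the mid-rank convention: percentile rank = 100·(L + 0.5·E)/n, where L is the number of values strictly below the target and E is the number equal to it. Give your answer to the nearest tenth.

14.3

Sorted: 1.5, 1.9, 2.0, 6.5, 7.9, 8.2, 8.8, 11.0, 12.8, 15.0, 16.5, 16.7, 17.0, 19.5, 21.1, 24.2, 25.8, 26.8, 26.9, 27.0, 34.9.
Count below 4.2: L = 3; count equal: E = 0; n = 21.
Percentile rank = 100·(3 + 0.5·0)/21 = 100·3/21 = 14.29.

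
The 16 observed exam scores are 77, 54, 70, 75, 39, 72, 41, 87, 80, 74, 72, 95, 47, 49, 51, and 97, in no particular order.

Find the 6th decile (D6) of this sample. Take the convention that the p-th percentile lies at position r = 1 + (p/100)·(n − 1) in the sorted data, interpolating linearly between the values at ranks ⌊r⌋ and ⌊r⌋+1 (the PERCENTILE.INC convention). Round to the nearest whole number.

74

Sorted: 39, 41, 47, 49, 51, 54, 70, 72, 72, 74, 75, 77, 80, 87, 95, 97.
n = 16.
r = 1 + (60/100)·(16 − 1) = 1 + 9 = 10.
r is an integer, so P60 is the value at rank 10: 74.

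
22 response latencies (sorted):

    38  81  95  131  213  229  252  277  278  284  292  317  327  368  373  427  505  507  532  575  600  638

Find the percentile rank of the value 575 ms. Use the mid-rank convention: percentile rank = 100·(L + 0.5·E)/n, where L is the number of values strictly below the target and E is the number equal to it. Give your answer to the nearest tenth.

88.6

Count below 575: L = 19; count equal: E = 1; n = 22.
Percentile rank = 100·(19 + 0.5·1)/22 = 100·19.5/22 = 88.64.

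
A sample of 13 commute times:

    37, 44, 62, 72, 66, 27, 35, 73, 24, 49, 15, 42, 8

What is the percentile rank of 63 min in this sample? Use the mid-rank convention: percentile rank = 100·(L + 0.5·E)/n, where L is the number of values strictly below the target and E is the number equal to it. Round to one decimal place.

Sorted: 8, 15, 24, 27, 35, 37, 42, 44, 49, 62, 66, 72, 73.
Count below 63: L = 10; count equal: E = 0; n = 13.
Percentile rank = 100·(10 + 0.5·0)/13 = 100·10/13 = 76.92.

76.9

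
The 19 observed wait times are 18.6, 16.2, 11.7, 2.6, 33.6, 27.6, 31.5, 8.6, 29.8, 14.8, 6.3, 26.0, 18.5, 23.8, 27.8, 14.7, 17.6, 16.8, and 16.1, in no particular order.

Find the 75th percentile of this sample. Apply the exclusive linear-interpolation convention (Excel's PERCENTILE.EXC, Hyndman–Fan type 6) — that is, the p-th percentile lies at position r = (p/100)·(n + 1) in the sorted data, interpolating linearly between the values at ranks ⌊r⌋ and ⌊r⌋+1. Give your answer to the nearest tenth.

Sorted: 2.6, 6.3, 8.6, 11.7, 14.7, 14.8, 16.1, 16.2, 16.8, 17.6, 18.5, 18.6, 23.8, 26.0, 27.6, 27.8, 29.8, 31.5, 33.6.
n = 19.
r = (75/100)·(19 + 1) = 15.
r is an integer, so P75 is the value at rank 15: 27.6.

27.6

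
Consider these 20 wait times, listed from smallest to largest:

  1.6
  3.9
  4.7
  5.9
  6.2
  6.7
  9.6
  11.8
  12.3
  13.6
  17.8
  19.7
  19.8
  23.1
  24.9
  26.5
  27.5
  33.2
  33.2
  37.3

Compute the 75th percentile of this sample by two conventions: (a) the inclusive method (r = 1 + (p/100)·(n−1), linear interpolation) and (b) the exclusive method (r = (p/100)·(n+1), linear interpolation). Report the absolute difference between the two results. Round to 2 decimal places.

n = 20.
(a) r = 15.25; between ranks 15 (24.9) and 16 (26.5): 25.3.
(b) r = 15.75; between ranks 15 (24.9) and 16 (26.5): 26.1.
|25.3 − 26.1| = 0.8.

0.80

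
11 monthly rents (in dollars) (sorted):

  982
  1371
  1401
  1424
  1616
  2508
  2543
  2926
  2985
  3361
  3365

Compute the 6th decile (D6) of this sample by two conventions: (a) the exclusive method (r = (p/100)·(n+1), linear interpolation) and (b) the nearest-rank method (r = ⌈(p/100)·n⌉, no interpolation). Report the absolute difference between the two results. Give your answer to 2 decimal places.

n = 11.
(a) r = 7.2; between ranks 7 (2543) and 8 (2926): 2619.6.
(b) the nearest-rank method: rank 7 → 2543.
|2619.6 − 2543| = 76.6.

76.60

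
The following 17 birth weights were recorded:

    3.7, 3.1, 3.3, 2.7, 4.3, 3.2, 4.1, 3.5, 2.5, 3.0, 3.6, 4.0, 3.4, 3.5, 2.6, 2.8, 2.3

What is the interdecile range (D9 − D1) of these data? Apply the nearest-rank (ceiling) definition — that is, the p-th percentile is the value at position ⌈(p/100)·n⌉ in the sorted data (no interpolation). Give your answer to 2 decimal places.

1.60

Sorted: 2.3, 2.5, 2.6, 2.7, 2.8, 3.0, 3.1, 3.2, 3.3, 3.4, 3.5, 3.5, 3.6, 3.7, 4.0, 4.1, 4.3.
n = 17.
P10: rank ⌈10/100·17⌉ = 2 → 2.5.
P90: rank ⌈90/100·17⌉ = 16 → 4.1.
Difference: 4.1 − 2.5 = 1.6.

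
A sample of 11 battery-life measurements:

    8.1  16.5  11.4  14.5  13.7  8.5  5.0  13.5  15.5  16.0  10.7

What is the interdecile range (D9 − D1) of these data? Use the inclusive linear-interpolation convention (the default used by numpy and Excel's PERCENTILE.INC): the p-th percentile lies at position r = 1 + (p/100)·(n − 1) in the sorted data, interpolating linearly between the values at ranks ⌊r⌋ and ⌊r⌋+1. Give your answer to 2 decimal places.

7.90

Sorted: 5.0, 8.1, 8.5, 10.7, 11.4, 13.5, 13.7, 14.5, 15.5, 16.0, 16.5.
n = 11.
P10: r = 2 (integer) → 8.1.
P90: r = 10 (integer) → 16.
Difference: 16 − 8.1 = 7.9.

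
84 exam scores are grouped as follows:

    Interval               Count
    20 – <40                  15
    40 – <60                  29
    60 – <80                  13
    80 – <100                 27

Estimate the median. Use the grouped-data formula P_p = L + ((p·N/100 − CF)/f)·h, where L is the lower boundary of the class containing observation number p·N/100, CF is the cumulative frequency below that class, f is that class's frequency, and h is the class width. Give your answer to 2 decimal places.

N = 84; target position k = 50/100 · 84 = 42.
Cumulative frequencies: 15, 44, 57, 84.
Observation 42 falls in the class 40 – <60.
L = 40, CF = 15, f = 29, h = 20.
P50 = 40 + ((42 − 15)/29)·20 = 40 + 18.6207 = 58.6207.

58.62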